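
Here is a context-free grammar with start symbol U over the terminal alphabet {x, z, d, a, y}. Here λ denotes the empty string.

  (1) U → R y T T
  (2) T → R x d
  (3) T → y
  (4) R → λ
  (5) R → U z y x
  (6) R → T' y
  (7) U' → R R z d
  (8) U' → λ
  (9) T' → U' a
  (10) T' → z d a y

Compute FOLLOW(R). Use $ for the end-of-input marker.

{a, x, y, z}

FIRST(U) = {a, y, z}  (via R y T T)
FIRST(T) = {a, x, y, z}  (via R x d)
FIRST(R) = {λ, a, y, z}  (via U z y x, T' y)
FIRST(U') = {λ, a, y, z}  (via R R z d)
FIRST(T') = {a, y, z}  (via U' a)
FOLLOW(U) includes $ since U is the start symbol.
FOLLOW(U): in R→U z y x, U is followed by z y x with FIRST {z}. Thus FOLLOW(U) = {$, z}.
FOLLOW(T): in U→R y T T (occurrence 1), T is followed by T with FIRST {a, x, y, z}; in U→R y T T (occurrence 2), the suffix after T is empty, so FOLLOW(T) ⊇ FOLLOW(U) = {$, z}. Thus FOLLOW(T) = {$, a, x, y, z}.
FOLLOW(R): in U→R y T T, R is followed by y T T with FIRST {y}; in T→R x d, R is followed by x d with FIRST {x}; in U'→R R z d (occurrence 1), R is followed by R z d with FIRST {a, y, z}; in U'→R R z d (occurrence 2), R is followed by z d with FIRST {z}. Thus FOLLOW(R) = {a, x, y, z}.
FOLLOW(U'): in T'→U' a, U' is followed by a with FIRST {a}. Thus FOLLOW(U') = {a}.
FOLLOW(T'): in R→T' y, T' is followed by y with FIRST {y}. Thus FOLLOW(T') = {y}.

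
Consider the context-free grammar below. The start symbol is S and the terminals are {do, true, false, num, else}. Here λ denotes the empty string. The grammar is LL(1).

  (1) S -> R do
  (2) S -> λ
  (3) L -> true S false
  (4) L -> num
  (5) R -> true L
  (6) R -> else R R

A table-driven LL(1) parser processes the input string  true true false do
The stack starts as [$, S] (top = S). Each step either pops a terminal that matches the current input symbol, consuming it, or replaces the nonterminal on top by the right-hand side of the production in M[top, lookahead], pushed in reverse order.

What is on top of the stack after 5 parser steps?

step 1: stack=$ S  input=true true false do $  — expand S -> R do
step 2: stack=$ do R  input=true true false do $  — expand R -> true L
step 3: stack=$ do L true  input=true true false do $  — match true
step 4: stack=$ do L  input=true false do $  — expand L -> true S false
step 5: stack=$ do false S true  input=true false do $  — match true
Stack after step 5: $ do false S (top = S).

S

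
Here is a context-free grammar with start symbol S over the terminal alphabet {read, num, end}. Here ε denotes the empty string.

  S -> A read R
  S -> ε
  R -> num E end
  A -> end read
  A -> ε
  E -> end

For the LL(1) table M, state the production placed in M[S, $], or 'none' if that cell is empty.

S -> ε

FIRST(R): from R->num E end we get {num}. So FIRST(R) = {num}.
FIRST(A): from A->end read we get {end}; from A->ε we get {ε}. So FIRST(A) = {ε, end}.
FIRST(E): from E->end we get {end}. So FIRST(E) = {end}.
FIRST(S): from S->A read R we get {end, read}; from S->ε we get {ε}. So FIRST(S) = {ε, end, read}.
FOLLOW(S) includes $ since S is the start symbol.
FOLLOW(S): S appears on no right-hand side. Thus FOLLOW(S) = {$}.
For S -> A read R: FIRST(A read R) = {end, read}, so it goes in M[S, t] for t ∈ {end, read}.
For S -> ε: FIRST(ε) = {ε}, so it goes in M[S, t] for t ∈ {}; since ε ∈ FIRST, also for every t ∈ FOLLOW(S) = {$}.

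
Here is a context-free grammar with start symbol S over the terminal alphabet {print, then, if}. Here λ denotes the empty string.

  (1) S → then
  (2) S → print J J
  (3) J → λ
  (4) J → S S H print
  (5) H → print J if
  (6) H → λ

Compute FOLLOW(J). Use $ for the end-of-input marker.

FIRST(S) = {print, then}
FIRST(H) = {λ, print}
FIRST(J) = {λ, print, then}  (via S S H print)
FOLLOW(S) includes $ since S is the start symbol.
FOLLOW(S): in J→S S H print (occurrence 1), S is followed by S H print with FIRST {print, then}; in J→S S H print (occurrence 2), S is followed by H print with FIRST {print}. Thus FOLLOW(S) = {$, print, then}.
FOLLOW(J): in S→print J J (occurrence 1), J is followed by J with FIRST {λ, print, then}; in S→print J J (occurrence 1), the suffix after J is nullable, so FOLLOW(J) ⊇ FOLLOW(S) = {$, print, then}; in S→print J J (occurrence 2), the suffix after J is empty, so FOLLOW(J) ⊇ FOLLOW(S) = {$, print, then}; in H→print J if, J is followed by if with FIRST {if}. Thus FOLLOW(J) = {$, if, print, then}.
FOLLOW(H): in J→S S H print, H is followed by print with FIRST {print}. Thus FOLLOW(H) = {print}.

{$, if, print, then}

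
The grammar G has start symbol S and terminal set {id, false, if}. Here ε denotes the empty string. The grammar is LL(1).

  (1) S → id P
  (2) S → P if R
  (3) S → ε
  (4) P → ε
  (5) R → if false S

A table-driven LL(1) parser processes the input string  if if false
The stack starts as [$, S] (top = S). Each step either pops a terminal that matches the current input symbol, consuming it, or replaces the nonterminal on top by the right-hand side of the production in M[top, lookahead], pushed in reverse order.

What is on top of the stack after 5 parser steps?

false

     Stack         Input          Action
  1  $ S           if if false $  expand S → P if R
  2  $ R if P      if if false $  expand P → ε
  3  $ R if        if if false $  match if
  4  $ R           if false $     expand R → if false S
  5  $ S false if  if false $     match if
Stack after step 5: $ S false (top = false).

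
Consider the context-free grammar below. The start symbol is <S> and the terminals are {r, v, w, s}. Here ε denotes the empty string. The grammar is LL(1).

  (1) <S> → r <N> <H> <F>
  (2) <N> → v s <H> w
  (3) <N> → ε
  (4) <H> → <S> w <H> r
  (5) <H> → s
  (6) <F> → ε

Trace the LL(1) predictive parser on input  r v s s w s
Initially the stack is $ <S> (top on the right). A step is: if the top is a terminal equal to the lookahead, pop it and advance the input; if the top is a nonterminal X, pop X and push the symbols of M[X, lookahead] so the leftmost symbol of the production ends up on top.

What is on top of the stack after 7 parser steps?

     Stack                Input          Action
  1  $ <S>                r v s s w s $  expand <S> → r <N> <H> <F>
  2  $ <F> <H> <N> r      r v s s w s $  match r
  3  $ <F> <H> <N>        v s s w s $    expand <N> → v s <H> w
  4  $ <F> <H> w <H> s v  v s s w s $    match v
  5  $ <F> <H> w <H> s    s s w s $      match s
  6  $ <F> <H> w <H>      s w s $        expand <H> → s
  7  $ <F> <H> w s        s w s $        match s
Stack after step 7: $ <F> <H> w (top = w).

w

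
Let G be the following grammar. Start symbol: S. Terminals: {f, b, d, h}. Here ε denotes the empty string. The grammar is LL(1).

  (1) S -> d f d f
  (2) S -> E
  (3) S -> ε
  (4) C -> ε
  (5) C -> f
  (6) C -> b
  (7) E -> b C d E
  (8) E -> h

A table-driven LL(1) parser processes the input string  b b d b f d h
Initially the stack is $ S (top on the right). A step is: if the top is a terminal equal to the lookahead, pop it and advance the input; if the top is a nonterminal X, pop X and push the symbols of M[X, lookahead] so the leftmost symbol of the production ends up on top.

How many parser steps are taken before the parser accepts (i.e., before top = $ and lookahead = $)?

13

      Stack      Input            Action
   1  $ S        b b d b f d h $  expand S -> E
   2  $ E        b b d b f d h $  expand E -> b C d E
   3  $ E d C b  b b d b f d h $  match b
   4  $ E d C    b d b f d h $    expand C -> b
   5  $ E d b    b d b f d h $    match b
   6  $ E d      d b f d h $      match d
   7  $ E        b f d h $        expand E -> b C d E
   8  $ E d C b  b f d h $        match b
   9  $ E d C    f d h $          expand C -> f
  10  $ E d f    f d h $          match f
  11  $ E d      d h $            match d
  12  $ E        h $              expand E -> h
  13  $ h        h $              match h
Accept reached after 13 steps.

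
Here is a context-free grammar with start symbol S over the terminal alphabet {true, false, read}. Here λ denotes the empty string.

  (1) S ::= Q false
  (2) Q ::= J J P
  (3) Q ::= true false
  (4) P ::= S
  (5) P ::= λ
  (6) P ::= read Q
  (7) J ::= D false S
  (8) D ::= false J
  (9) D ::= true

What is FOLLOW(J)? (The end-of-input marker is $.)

{false, read, true}

FIRST(D) = {false, true}
FIRST(J) = {false, true}  (via D false S)
FIRST(Q) = {false, true}  (via J J P)
FIRST(S) = {false, true}  (via Q false)
FIRST(P) = {λ, false, read, true}  (via S)
FOLLOW(S) includes $ since S is the start symbol.
FOLLOW(D): in J::=D false S, D is followed by false S with FIRST {false}. Thus FOLLOW(D) = {false}.
FOLLOW(S): in P::=S, the suffix after S is empty, so FOLLOW(S) ⊇ FOLLOW(P) = {false}; in J::=D false S, the suffix after S is empty, so FOLLOW(S) ⊇ FOLLOW(J) = {false, read, true}. Thus FOLLOW(S) = {$, false, read, true}.
FOLLOW(Q): in S::=Q false, Q is followed by false with FIRST {false}; in P::=read Q, the suffix after Q is empty, so FOLLOW(Q) ⊇ FOLLOW(P) = {false}. Thus FOLLOW(Q) = {false}.
FOLLOW(P): in Q::=J J P, the suffix after P is empty, so FOLLOW(P) ⊇ FOLLOW(Q) = {false}. Thus FOLLOW(P) = {false}.
FOLLOW(J): in Q::=J J P (occurrence 1), J is followed by J P with FIRST {false, true}; in Q::=J J P (occurrence 2), J is followed by P with FIRST {λ, false, read, true}; in Q::=J J P (occurrence 2), the suffix after J is nullable, so FOLLOW(J) ⊇ FOLLOW(Q) = {false}; in D::=false J, the suffix after J is empty, so FOLLOW(J) ⊇ FOLLOW(D) = {false}. Thus FOLLOW(J) = {false, read, true}.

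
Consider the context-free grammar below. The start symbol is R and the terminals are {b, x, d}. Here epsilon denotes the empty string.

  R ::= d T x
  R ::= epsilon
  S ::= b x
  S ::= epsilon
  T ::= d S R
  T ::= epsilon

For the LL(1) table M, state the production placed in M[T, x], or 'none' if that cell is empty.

T ::= epsilon

FIRST(R) = {epsilon, d}
FIRST(S) = {epsilon, b}
FIRST(T) = {epsilon, d}
FOLLOW(R) includes $ since R is the start symbol.
FOLLOW(T): in R::=d T x, T is followed by x with FIRST {x}. Thus FOLLOW(T) = {x}.
For T ::= d S R: FIRST(d S R) = {d}, so it goes in M[T, t] for t ∈ {d}.
For T ::= epsilon: FIRST(epsilon) = {epsilon}, so it goes in M[T, t] for t ∈ {}; since epsilon ∈ FIRST, also for every t ∈ FOLLOW(T) = {x}.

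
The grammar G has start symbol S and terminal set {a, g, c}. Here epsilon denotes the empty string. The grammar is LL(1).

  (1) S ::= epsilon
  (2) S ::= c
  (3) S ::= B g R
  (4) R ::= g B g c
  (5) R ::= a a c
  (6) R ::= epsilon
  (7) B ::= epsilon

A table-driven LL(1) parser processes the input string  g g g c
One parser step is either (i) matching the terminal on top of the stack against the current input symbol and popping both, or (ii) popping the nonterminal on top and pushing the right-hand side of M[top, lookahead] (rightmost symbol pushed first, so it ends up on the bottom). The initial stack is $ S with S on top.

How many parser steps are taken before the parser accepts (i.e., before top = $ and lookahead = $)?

8

step 1: stack=$ S  input=g g g c $  — expand S ::= B g R
step 2: stack=$ R g B  input=g g g c $  — expand B ::= epsilon
step 3: stack=$ R g  input=g g g c $  — match g
step 4: stack=$ R  input=g g c $  — expand R ::= g B g c
step 5: stack=$ c g B g  input=g g c $  — match g
step 6: stack=$ c g B  input=g c $  — expand B ::= epsilon
step 7: stack=$ c g  input=g c $  — match g
step 8: stack=$ c  input=c $  — match c
Accept reached after 8 steps.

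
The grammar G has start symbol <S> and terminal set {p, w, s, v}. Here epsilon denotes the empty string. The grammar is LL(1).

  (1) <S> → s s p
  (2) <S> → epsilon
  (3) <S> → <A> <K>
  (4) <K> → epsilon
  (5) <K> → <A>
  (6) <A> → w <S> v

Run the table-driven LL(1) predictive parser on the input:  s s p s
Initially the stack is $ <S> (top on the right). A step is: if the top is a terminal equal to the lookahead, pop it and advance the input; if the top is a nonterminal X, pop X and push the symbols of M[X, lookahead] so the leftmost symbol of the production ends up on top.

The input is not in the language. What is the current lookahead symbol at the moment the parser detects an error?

s

step 1: stack=$ <S>  input=s s p s $  — expand <S> → s s p
step 2: stack=$ p s s  input=s s p s $  — match s
step 3: stack=$ p s  input=s p s $  — match s
step 4: stack=$ p  input=p s $  — match p
step 5: stack=$  input=s $  — error: stack empty but input remains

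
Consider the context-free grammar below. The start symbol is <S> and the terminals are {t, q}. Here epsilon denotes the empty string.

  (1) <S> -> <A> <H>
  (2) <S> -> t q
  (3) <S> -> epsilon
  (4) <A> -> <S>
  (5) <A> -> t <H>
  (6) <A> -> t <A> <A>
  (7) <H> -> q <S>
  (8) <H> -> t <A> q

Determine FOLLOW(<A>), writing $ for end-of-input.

FIRST(<H>) = {q, t}
FIRST(<S>) = {epsilon, q, t}  (via <A> <H>)
FIRST(<A>) = {epsilon, q, t}  (via <S>)
FOLLOW(<S>) includes $ since <S> is the start symbol.
FOLLOW(<A>): in <S>-><A> <H>, <A> is followed by <H> with FIRST {q, t}; in <A>->t <A> <A> (occurrence 1), <A> is followed by <A> with FIRST {epsilon, q, t}; in <A>->t <A> <A> (occurrence 1), the suffix after <A> is nullable (adds nothing new); in <A>->t <A> <A> (occurrence 2), the suffix after <A> is empty (adds nothing new); in <H>->t <A> q, <A> is followed by q with FIRST {q}. Thus FOLLOW(<A>) = {q, t}.
FOLLOW(<S>): in <A>-><S>, the suffix after <S> is empty, so FOLLOW(<S>) ⊇ FOLLOW(<A>) = {q, t}; in <H>->q <S>, the suffix after <S> is empty, so FOLLOW(<S>) ⊇ FOLLOW(<H>) = {$, q, t}. Thus FOLLOW(<S>) = {$, q, t}.
FOLLOW(<H>): in <S>-><A> <H>, the suffix after <H> is empty, so FOLLOW(<H>) ⊇ FOLLOW(<S>) = {$, q, t}; in <A>->t <H>, the suffix after <H> is empty, so FOLLOW(<H>) ⊇ FOLLOW(<A>) = {q, t}. Thus FOLLOW(<H>) = {$, q, t}.

{q, t}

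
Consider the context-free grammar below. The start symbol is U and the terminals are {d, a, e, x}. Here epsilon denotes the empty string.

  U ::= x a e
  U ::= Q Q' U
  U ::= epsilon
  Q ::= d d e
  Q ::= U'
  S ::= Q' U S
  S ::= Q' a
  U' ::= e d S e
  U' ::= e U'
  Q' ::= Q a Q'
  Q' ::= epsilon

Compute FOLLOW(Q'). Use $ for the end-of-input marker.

{$, a, d, e, x}

FIRST(U'): from U'::=e d S e we get {e}; from U'::=e U' we get {e}. So FIRST(U') = {e}.
FIRST(Q): from Q::=d d e we get {d}; from Q::=U' we get {e}. So FIRST(Q) = {d, e}.
FIRST(U): from U::=x a e we get {x}; from U::=Q Q' U we get {d, e}; from U::=epsilon we get {epsilon}. So FIRST(U) = {epsilon, d, e, x}.
FIRST(Q'): from Q'::=Q a Q' we get {d, e}; from Q'::=epsilon we get {epsilon}. So FIRST(Q') = {epsilon, d, e}.
FIRST(S): from S::=Q' U S we get {a, d, e, x}; from S::=Q' a we get {a, d, e}. So FIRST(S) = {a, d, e, x}.
FOLLOW(U) includes $ since U is the start symbol.
FOLLOW(U): in U::=Q Q' U, the suffix after U is empty (adds nothing new); in S::=Q' U S, U is followed by S with FIRST {a, d, e, x}. Thus FOLLOW(U) = {$, a, d, e, x}.
FOLLOW(Q): in U::=Q Q' U, Q is followed by Q' U with FIRST {epsilon, d, e, x}; in U::=Q Q' U, the suffix after Q is nullable, so FOLLOW(Q) ⊇ FOLLOW(U) = {$, a, d, e, x}; in Q'::=Q a Q', Q is followed by a Q' with FIRST {a}. Thus FOLLOW(Q) = {$, a, d, e, x}.
FOLLOW(S): in S::=Q' U S, the suffix after S is empty (adds nothing new); in U'::=e d S e, S is followed by e with FIRST {e}. Thus FOLLOW(S) = {e}.
FOLLOW(U'): in Q::=U', the suffix after U' is empty, so FOLLOW(U') ⊇ FOLLOW(Q) = {$, a, d, e, x}; in U'::=e U', the suffix after U' is empty (adds nothing new). Thus FOLLOW(U') = {$, a, d, e, x}.
FOLLOW(Q'): in U::=Q Q' U, Q' is followed by U with FIRST {epsilon, d, e, x}; in U::=Q Q' U, the suffix after Q' is nullable, so FOLLOW(Q') ⊇ FOLLOW(U) = {$, a, d, e, x}; in S::=Q' U S, Q' is followed by U S with FIRST {a, d, e, x}; in S::=Q' a, Q' is followed by a with FIRST {a}; in Q'::=Q a Q', the suffix after Q' is empty (adds nothing new). Thus FOLLOW(Q') = {$, a, d, e, x}.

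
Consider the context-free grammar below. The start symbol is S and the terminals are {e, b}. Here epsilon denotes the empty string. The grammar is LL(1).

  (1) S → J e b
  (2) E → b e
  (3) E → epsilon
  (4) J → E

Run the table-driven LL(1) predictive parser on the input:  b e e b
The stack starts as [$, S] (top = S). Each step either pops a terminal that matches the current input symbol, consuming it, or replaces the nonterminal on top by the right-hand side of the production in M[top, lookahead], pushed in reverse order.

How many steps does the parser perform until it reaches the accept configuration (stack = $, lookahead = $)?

7

step 1: stack=$ S  input=b e e b $  — expand S → J e b
step 2: stack=$ b e J  input=b e e b $  — expand J → E
step 3: stack=$ b e E  input=b e e b $  — expand E → b e
step 4: stack=$ b e e b  input=b e e b $  — match b
step 5: stack=$ b e e  input=e e b $  — match e
step 6: stack=$ b e  input=e b $  — match e
step 7: stack=$ b  input=b $  — match b
Accept reached after 7 steps.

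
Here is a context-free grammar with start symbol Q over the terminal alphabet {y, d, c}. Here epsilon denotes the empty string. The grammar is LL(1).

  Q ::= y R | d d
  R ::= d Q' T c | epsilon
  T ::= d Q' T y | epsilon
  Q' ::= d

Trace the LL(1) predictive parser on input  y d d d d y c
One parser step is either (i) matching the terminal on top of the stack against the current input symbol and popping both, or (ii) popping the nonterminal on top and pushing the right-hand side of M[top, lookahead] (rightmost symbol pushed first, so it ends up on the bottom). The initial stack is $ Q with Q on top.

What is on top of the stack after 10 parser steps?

      Stack         Input            Action
   1  $ Q           y d d d d y c $  expand Q ::= y R
   2  $ R y         y d d d d y c $  match y
   3  $ R           d d d d y c $    expand R ::= d Q' T c
   4  $ c T Q' d    d d d d y c $    match d
   5  $ c T Q'      d d d y c $      expand Q' ::= d
   6  $ c T d       d d d y c $      match d
   7  $ c T         d d y c $        expand T ::= d Q' T y
   8  $ c y T Q' d  d d y c $        match d
   9  $ c y T Q'    d y c $          expand Q' ::= d
  10  $ c y T d     d y c $          match d
Stack after step 10: $ c y T (top = T).

T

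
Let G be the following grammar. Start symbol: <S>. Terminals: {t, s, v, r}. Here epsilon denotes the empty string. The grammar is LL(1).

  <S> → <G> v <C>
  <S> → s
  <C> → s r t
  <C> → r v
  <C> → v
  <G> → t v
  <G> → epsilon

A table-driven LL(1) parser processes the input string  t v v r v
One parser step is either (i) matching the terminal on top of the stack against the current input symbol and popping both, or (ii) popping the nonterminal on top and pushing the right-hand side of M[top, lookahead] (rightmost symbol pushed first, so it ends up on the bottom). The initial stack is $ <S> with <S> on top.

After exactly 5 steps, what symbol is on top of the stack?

     Stack        Input        Action
  1  $ <S>        t v v r v $  expand <S> → <G> v <C>
  2  $ <C> v <G>  t v v r v $  expand <G> → t v
  3  $ <C> v v t  t v v r v $  match t
  4  $ <C> v v    v v r v $    match v
  5  $ <C> v      v r v $      match v
Stack after step 5: $ <C> (top = <C>).

<C>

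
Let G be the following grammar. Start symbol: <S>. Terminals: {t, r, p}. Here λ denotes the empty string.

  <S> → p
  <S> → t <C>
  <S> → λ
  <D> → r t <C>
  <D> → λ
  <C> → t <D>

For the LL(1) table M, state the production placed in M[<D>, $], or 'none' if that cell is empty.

<D> → λ

FIRST(<S>) = {λ, p, t}
FIRST(<D>) = {λ, r}
FIRST(<C>) = {t}
FOLLOW(<S>) includes $ since <S> is the start symbol.
FOLLOW(<D>): in <C>→t <D>, the suffix after <D> is empty, so FOLLOW(<D>) ⊇ FOLLOW(<C>) = {$}. Thus FOLLOW(<D>) = {$}.
FOLLOW(<C>): in <S>→t <C>, the suffix after <C> is empty, so FOLLOW(<C>) ⊇ FOLLOW(<S>) = {$}; in <D>→r t <C>, the suffix after <C> is empty, so FOLLOW(<C>) ⊇ FOLLOW(<D>) = {$}. Thus FOLLOW(<C>) = {$}.
For <D> → r t <C>: FIRST(r t <C>) = {r}, so it goes in M[<D>, t] for t ∈ {r}.
For <D> → λ: FIRST(λ) = {λ}, so it goes in M[<D>, t] for t ∈ {}; since λ ∈ FIRST, also for every t ∈ FOLLOW(<D>) = {$}.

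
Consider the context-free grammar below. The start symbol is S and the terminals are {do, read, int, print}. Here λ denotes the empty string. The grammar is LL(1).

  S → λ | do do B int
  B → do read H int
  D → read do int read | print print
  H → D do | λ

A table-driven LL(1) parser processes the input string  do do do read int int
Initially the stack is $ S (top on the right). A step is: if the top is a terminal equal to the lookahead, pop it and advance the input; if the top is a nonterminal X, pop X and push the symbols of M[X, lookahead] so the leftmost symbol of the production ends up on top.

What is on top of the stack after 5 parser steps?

step 1: stack=$ S  input=do do do read int int $  — expand S → do do B int
step 2: stack=$ int B do do  input=do do do read int int $  — match do
step 3: stack=$ int B do  input=do do read int int $  — match do
step 4: stack=$ int B  input=do read int int $  — expand B → do read H int
step 5: stack=$ int int H read do  input=do read int int $  — match do
Stack after step 5: $ int int H read (top = read).

read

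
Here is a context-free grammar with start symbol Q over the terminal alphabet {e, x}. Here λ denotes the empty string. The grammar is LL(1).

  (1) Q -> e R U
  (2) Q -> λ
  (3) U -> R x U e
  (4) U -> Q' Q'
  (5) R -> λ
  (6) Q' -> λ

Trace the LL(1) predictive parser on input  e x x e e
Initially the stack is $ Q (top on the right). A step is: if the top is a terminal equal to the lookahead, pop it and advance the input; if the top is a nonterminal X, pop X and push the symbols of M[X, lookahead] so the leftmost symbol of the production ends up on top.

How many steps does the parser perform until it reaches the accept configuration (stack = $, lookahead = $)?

14

      Stack        Input        Action
   1  $ Q          e x x e e $  expand Q -> e R U
   2  $ U R e      e x x e e $  match e
   3  $ U R        x x e e $    expand R -> λ
   4  $ U          x x e e $    expand U -> R x U e
   5  $ e U x R    x x e e $    expand R -> λ
   6  $ e U x      x x e e $    match x
   7  $ e U        x e e $      expand U -> R x U e
   8  $ e e U x R  x e e $      expand R -> λ
   9  $ e e U x    x e e $      match x
  10  $ e e U      e e $        expand U -> Q' Q'
  11  $ e e Q' Q'  e e $        expand Q' -> λ
  12  $ e e Q'     e e $        expand Q' -> λ
  13  $ e e        e e $        match e
  14  $ e          e $          match e
Accept reached after 14 steps.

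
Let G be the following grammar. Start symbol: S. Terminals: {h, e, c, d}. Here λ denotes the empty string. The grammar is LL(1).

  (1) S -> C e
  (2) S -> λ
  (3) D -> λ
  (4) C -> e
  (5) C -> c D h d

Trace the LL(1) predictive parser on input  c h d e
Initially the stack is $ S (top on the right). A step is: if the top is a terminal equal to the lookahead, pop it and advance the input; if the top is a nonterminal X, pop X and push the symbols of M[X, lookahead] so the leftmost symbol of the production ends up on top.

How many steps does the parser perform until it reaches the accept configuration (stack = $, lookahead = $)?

step 1: stack=$ S  input=c h d e $  — expand S -> C e
step 2: stack=$ e C  input=c h d e $  — expand C -> c D h d
step 3: stack=$ e d h D c  input=c h d e $  — match c
step 4: stack=$ e d h D  input=h d e $  — expand D -> λ
step 5: stack=$ e d h  input=h d e $  — match h
step 6: stack=$ e d  input=d e $  — match d
step 7: stack=$ e  input=e $  — match e
Accept reached after 7 steps.

7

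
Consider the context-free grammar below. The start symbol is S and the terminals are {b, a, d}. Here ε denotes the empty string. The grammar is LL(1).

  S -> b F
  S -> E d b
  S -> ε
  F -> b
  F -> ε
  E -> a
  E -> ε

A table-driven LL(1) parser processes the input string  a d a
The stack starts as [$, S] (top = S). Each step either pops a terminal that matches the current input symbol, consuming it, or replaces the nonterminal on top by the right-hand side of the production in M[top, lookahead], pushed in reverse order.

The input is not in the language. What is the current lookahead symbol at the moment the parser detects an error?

a

     Stack    Input    Action
  1  $ S      a d a $  expand S -> E d b
  2  $ b d E  a d a $  expand E -> a
  3  $ b d a  a d a $  match a
  4  $ b d    d a $    match d
  5  $ b      a $      error: top is terminal b but lookahead is a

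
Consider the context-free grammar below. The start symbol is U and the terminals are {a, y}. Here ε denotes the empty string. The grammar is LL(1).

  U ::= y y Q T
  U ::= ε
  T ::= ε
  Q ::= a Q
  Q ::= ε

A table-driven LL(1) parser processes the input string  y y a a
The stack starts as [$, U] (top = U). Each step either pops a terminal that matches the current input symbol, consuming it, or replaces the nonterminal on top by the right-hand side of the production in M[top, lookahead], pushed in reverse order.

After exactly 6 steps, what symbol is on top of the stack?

a

step 1: stack=$ U  input=y y a a $  — expand U ::= y y Q T
step 2: stack=$ T Q y y  input=y y a a $  — match y
step 3: stack=$ T Q y  input=y a a $  — match y
step 4: stack=$ T Q  input=a a $  — expand Q ::= a Q
step 5: stack=$ T Q a  input=a a $  — match a
step 6: stack=$ T Q  input=a $  — expand Q ::= a Q
Stack after step 6: $ T Q a (top = a).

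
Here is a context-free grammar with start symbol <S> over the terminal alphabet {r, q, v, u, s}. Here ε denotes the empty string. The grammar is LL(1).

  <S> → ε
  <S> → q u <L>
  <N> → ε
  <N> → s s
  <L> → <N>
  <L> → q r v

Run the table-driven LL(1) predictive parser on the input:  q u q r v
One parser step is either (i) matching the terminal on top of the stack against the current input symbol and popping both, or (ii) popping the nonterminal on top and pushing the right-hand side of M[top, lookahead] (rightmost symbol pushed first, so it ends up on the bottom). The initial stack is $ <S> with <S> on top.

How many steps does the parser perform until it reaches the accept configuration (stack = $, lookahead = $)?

step 1: stack=$ <S>  input=q u q r v $  — expand <S> → q u <L>
step 2: stack=$ <L> u q  input=q u q r v $  — match q
step 3: stack=$ <L> u  input=u q r v $  — match u
step 4: stack=$ <L>  input=q r v $  — expand <L> → q r v
step 5: stack=$ v r q  input=q r v $  — match q
step 6: stack=$ v r  input=r v $  — match r
step 7: stack=$ v  input=v $  — match v
Accept reached after 7 steps.

7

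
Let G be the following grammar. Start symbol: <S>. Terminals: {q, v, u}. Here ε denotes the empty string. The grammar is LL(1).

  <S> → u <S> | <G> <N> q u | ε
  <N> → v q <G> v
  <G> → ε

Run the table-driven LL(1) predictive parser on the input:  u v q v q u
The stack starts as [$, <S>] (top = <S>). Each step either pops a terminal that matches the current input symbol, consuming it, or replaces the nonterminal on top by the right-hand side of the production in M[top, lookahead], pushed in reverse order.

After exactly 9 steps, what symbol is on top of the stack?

     Stack            Input          Action
  1  $ <S>            u v q v q u $  expand <S> → u <S>
  2  $ <S> u          u v q v q u $  match u
  3  $ <S>            v q v q u $    expand <S> → <G> <N> q u
  4  $ u q <N> <G>    v q v q u $    expand <G> → ε
  5  $ u q <N>        v q v q u $    expand <N> → v q <G> v
  6  $ u q v <G> q v  v q v q u $    match v
  7  $ u q v <G> q    q v q u $      match q
  8  $ u q v <G>      v q u $        expand <G> → ε
  9  $ u q v          v q u $        match v
Stack after step 9: $ u q (top = q).

q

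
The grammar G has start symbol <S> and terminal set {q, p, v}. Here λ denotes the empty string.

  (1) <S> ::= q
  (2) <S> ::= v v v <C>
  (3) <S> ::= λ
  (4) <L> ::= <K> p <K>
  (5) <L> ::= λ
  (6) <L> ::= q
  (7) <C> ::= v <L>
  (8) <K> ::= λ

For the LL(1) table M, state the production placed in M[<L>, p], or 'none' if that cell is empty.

<L> ::= <K> p <K>

FIRST(<S>) = {λ, q, v}
FIRST(<C>) = {v}
FIRST(<K>) = {λ}
FIRST(<L>) = {λ, p, q}  (via <K> p <K>)
FOLLOW(<S>) includes $ since <S> is the start symbol.
FOLLOW(<C>): in <S>::=v v v <C>, the suffix after <C> is empty, so FOLLOW(<C>) ⊇ FOLLOW(<S>) = {$}. Thus FOLLOW(<C>) = {$}.
FOLLOW(<L>): in <C>::=v <L>, the suffix after <L> is empty, so FOLLOW(<L>) ⊇ FOLLOW(<C>) = {$}. Thus FOLLOW(<L>) = {$}.
For <L> ::= <K> p <K>: FIRST(<K> p <K>) = {p}, so it goes in M[<L>, t] for t ∈ {p}.
For <L> ::= λ: FIRST(λ) = {λ}, so it goes in M[<L>, t] for t ∈ {}; since λ ∈ FIRST, also for every t ∈ FOLLOW(<L>) = {$}.
For <L> ::= q: FIRST(q) = {q}, so it goes in M[<L>, t] for t ∈ {q}.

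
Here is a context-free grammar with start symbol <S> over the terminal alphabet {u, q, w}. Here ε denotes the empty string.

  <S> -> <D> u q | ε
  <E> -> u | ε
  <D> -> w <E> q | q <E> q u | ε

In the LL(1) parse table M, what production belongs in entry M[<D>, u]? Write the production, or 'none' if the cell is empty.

<D> -> ε

FIRST(<E>) = {ε, u}
FIRST(<D>) = {ε, q, w}
FIRST(<S>) = {ε, q, u, w}  (via <D> u q)
FOLLOW(<S>) includes $ since <S> is the start symbol.
FOLLOW(<D>): in <S>-><D> u q, <D> is followed by u q with FIRST {u}. Thus FOLLOW(<D>) = {u}.
For <D> -> w <E> q: FIRST(w <E> q) = {w}, so it goes in M[<D>, t] for t ∈ {w}.
For <D> -> q <E> q u: FIRST(q <E> q u) = {q}, so it goes in M[<D>, t] for t ∈ {q}.
For <D> -> ε: FIRST(ε) = {ε}, so it goes in M[<D>, t] for t ∈ {}; since ε ∈ FIRST, also for every t ∈ FOLLOW(<D>) = {u}.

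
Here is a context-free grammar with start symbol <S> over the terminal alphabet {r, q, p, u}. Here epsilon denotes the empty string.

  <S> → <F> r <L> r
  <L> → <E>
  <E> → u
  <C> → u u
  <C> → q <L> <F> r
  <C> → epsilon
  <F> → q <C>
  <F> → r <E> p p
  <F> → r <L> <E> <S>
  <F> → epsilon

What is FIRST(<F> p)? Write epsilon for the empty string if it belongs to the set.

{p, q, r}

FIRST(<E>): from <E>→u we get {u}. So FIRST(<E>) = {u}.
FIRST(<C>): from <C>→u u we get {u}; from <C>→q <L> <F> r we get {q}; from <C>→epsilon we get {epsilon}. So FIRST(<C>) = {epsilon, q, u}.
FIRST(<F>): from <F>→q <C> we get {q}; from <F>→r <E> p p we get {r}; from <F>→r <L> <E> <S> we get {r}; from <F>→epsilon we get {epsilon}. So FIRST(<F>) = {epsilon, q, r}.
FIRST(<S>): from <S>→<F> r <L> r we get {q, r}. So FIRST(<S>) = {q, r}.
FIRST(<L>): from <L>→<E> we get {u}. So FIRST(<L>) = {u}.
FIRST(<F> p): take FIRST of each symbol in turn, carrying on past any symbol whose FIRST contains epsilon; result {p, q, r}.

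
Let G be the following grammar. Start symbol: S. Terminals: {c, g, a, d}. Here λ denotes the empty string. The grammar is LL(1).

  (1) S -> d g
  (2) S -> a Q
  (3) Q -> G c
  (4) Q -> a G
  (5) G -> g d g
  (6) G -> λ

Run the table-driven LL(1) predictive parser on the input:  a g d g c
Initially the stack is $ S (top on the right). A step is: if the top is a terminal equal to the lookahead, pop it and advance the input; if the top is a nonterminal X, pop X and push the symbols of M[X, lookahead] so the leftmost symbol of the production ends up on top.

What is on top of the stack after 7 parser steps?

c

step 1: stack=$ S  input=a g d g c $  — expand S -> a Q
step 2: stack=$ Q a  input=a g d g c $  — match a
step 3: stack=$ Q  input=g d g c $  — expand Q -> G c
step 4: stack=$ c G  input=g d g c $  — expand G -> g d g
step 5: stack=$ c g d g  input=g d g c $  — match g
step 6: stack=$ c g d  input=d g c $  — match d
step 7: stack=$ c g  input=g c $  — match g
Stack after step 7: $ c (top = c).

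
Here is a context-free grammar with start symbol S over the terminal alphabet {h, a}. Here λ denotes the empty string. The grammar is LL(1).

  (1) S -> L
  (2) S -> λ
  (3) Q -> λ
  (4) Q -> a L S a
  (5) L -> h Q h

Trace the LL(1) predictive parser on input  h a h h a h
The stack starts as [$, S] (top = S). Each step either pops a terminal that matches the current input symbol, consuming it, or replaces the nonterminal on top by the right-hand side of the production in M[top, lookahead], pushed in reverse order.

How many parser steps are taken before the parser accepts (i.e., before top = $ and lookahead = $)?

12

      Stack          Input          Action
   1  $ S            h a h h a h $  expand S -> L
   2  $ L            h a h h a h $  expand L -> h Q h
   3  $ h Q h        h a h h a h $  match h
   4  $ h Q          a h h a h $    expand Q -> a L S a
   5  $ h a S L a    a h h a h $    match a
   6  $ h a S L      h h a h $      expand L -> h Q h
   7  $ h a S h Q h  h h a h $      match h
   8  $ h a S h Q    h a h $        expand Q -> λ
   9  $ h a S h      h a h $        match h
  10  $ h a S        a h $          expand S -> λ
  11  $ h a          a h $          match a
  12  $ h            h $            match h
Accept reached after 12 steps.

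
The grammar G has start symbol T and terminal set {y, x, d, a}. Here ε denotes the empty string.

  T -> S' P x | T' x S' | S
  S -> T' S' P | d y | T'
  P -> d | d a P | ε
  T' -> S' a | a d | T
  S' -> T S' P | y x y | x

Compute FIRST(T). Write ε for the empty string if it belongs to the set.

{a, d, x, y}

FIRST(P): from P->d we get {d}; from P->d a P we get {d}; from P->ε we get {ε}. So FIRST(P) = {ε, d}.
FIRST(T): from T->S' P x we get {a, d, x, y}; from T->T' x S' we get {a, d, x, y}; from T->S we get {a, d, x, y}. So FIRST(T) = {a, d, x, y}.
FIRST(S'): from S'->T S' P we get {a, d, x, y}; from S'->y x y we get {y}; from S'->x we get {x}. So FIRST(S') = {a, d, x, y}.
FIRST(T'): from T'->S' a we get {a, d, x, y}; from T'->a d we get {a}; from T'->T we get {a, d, x, y}. So FIRST(T') = {a, d, x, y}.
FIRST(S): from S->T' S' P we get {a, d, x, y}; from S->d y we get {d}; from S->T' we get {a, d, x, y}. So FIRST(S) = {a, d, x, y}.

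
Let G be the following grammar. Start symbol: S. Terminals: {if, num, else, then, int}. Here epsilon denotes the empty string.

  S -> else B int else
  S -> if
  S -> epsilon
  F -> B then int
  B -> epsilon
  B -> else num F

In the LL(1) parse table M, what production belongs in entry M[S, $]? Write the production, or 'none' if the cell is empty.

S -> epsilon

FIRST(S): from S->else B int else we get {else}; from S->if we get {if}; from S->epsilon we get {epsilon}. So FIRST(S) = {epsilon, else, if}.
FIRST(B): from B->epsilon we get {epsilon}; from B->else num F we get {else}. So FIRST(B) = {epsilon, else}.
FIRST(F): from F->B then int we get {else, then}. So FIRST(F) = {else, then}.
FOLLOW(S) includes $ since S is the start symbol.
FOLLOW(S): S appears on no right-hand side. Thus FOLLOW(S) = {$}.
For S -> else B int else: FIRST(else B int else) = {else}, so it goes in M[S, t] for t ∈ {else}.
For S -> if: FIRST(if) = {if}, so it goes in M[S, t] for t ∈ {if}.
For S -> epsilon: FIRST(epsilon) = {epsilon}, so it goes in M[S, t] for t ∈ {}; since epsilon ∈ FIRST, also for every t ∈ FOLLOW(S) = {$}.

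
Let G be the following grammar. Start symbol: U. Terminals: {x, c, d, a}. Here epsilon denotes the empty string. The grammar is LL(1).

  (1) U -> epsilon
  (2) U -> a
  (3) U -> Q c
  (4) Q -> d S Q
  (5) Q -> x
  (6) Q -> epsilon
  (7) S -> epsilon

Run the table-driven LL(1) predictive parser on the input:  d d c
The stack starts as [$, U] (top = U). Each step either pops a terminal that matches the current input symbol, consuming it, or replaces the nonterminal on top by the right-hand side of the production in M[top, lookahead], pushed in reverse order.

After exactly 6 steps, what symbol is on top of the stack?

step 1: stack=$ U  input=d d c $  — expand U -> Q c
step 2: stack=$ c Q  input=d d c $  — expand Q -> d S Q
step 3: stack=$ c Q S d  input=d d c $  — match d
step 4: stack=$ c Q S  input=d c $  — expand S -> epsilon
step 5: stack=$ c Q  input=d c $  — expand Q -> d S Q
step 6: stack=$ c Q S d  input=d c $  — match d
Stack after step 6: $ c Q S (top = S).

S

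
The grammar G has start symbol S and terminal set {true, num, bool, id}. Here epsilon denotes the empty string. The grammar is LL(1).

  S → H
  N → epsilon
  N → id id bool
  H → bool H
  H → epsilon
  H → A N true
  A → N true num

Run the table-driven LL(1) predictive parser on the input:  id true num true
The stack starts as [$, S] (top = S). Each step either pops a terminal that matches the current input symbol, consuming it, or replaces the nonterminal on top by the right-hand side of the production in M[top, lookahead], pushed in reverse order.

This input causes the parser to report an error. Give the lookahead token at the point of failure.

true

step 1: stack=$ S  input=id true num true $  — expand S → H
step 2: stack=$ H  input=id true num true $  — expand H → A N true
step 3: stack=$ true N A  input=id true num true $  — expand A → N true num
step 4: stack=$ true N num true N  input=id true num true $  — expand N → id id bool
step 5: stack=$ true N num true bool id id  input=id true num true $  — match id
step 6: stack=$ true N num true bool id  input=true num true $  — error: top is terminal id but lookahead is true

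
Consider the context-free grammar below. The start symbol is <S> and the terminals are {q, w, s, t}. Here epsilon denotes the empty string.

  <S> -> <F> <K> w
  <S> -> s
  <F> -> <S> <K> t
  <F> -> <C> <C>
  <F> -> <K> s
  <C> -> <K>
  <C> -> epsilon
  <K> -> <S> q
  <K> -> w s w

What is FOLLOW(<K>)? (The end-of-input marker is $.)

FIRST(<S>) = {s, w}  (via <F> <K> w)
FIRST(<K>) = {s, w}  (via <S> q)
FIRST(<C>) = {epsilon, s, w}  (via <K>)
FIRST(<F>) = {epsilon, s, w}  (via <S> <K> t, <C> <C>, <K> s)
FOLLOW(<S>) includes $ since <S> is the start symbol.
FOLLOW(<S>): in <F>-><S> <K> t, <S> is followed by <K> t with FIRST {s, w}; in <K>-><S> q, <S> is followed by q with FIRST {q}. Thus FOLLOW(<S>) = {$, q, s, w}.
FOLLOW(<F>): in <S>-><F> <K> w, <F> is followed by <K> w with FIRST {s, w}. Thus FOLLOW(<F>) = {s, w}.
FOLLOW(<C>): in <F>-><C> <C> (occurrence 1), <C> is followed by <C> with FIRST {epsilon, s, w}; in <F>-><C> <C> (occurrence 1), the suffix after <C> is nullable, so FOLLOW(<C>) ⊇ FOLLOW(<F>) = {s, w}; in <F>-><C> <C> (occurrence 2), the suffix after <C> is empty, so FOLLOW(<C>) ⊇ FOLLOW(<F>) = {s, w}. Thus FOLLOW(<C>) = {s, w}.
FOLLOW(<K>): in <S>-><F> <K> w, <K> is followed by w with FIRST {w}; in <F>-><S> <K> t, <K> is followed by t with FIRST {t}; in <F>-><K> s, <K> is followed by s with FIRST {s}; in <C>-><K>, the suffix after <K> is empty, so FOLLOW(<K>) ⊇ FOLLOW(<C>) = {s, w}. Thus FOLLOW(<K>) = {s, t, w}.

{s, t, w}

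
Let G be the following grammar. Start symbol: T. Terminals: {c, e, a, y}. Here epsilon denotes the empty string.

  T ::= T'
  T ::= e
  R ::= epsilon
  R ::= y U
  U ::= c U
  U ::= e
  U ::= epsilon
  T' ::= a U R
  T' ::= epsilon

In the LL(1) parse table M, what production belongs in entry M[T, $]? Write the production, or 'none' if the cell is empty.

T ::= T'

FIRST(R): from R::=epsilon we get {epsilon}; from R::=y U we get {y}. So FIRST(R) = {epsilon, y}.
FIRST(U): from U::=c U we get {c}; from U::=e we get {e}; from U::=epsilon we get {epsilon}. So FIRST(U) = {epsilon, c, e}.
FIRST(T'): from T'::=a U R we get {a}; from T'::=epsilon we get {epsilon}. So FIRST(T') = {epsilon, a}.
FIRST(T): from T::=T' we get {epsilon, a}; from T::=e we get {e}. So FIRST(T) = {epsilon, a, e}.
FOLLOW(T) includes $ since T is the start symbol.
FOLLOW(T): T appears on no right-hand side. Thus FOLLOW(T) = {$}.
For T ::= T': FIRST(T') = {epsilon, a}, so it goes in M[T, t] for t ∈ {a}; since epsilon ∈ FIRST, also for every t ∈ FOLLOW(T) = {$}.
For T ::= e: FIRST(e) = {e}, so it goes in M[T, t] for t ∈ {e}.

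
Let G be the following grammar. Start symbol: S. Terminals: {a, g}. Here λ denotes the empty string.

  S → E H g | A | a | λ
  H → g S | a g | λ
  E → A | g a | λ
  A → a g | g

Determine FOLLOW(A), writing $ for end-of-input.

FIRST(H) = {λ, a, g}
FIRST(A) = {a, g}
FIRST(E) = {λ, a, g}  (via A)
FIRST(S) = {λ, a, g}  (via E H g, A)
FOLLOW(S) includes $ since S is the start symbol.
FOLLOW(H): in S→E H g, H is followed by g with FIRST {g}. Thus FOLLOW(H) = {g}.
FOLLOW(S): in H→g S, the suffix after S is empty, so FOLLOW(S) ⊇ FOLLOW(H) = {g}. Thus FOLLOW(S) = {$, g}.
FOLLOW(E): in S→E H g, E is followed by H g with FIRST {a, g}. Thus FOLLOW(E) = {a, g}.
FOLLOW(A): in S→A, the suffix after A is empty, so FOLLOW(A) ⊇ FOLLOW(S) = {$, g}; in E→A, the suffix after A is empty, so FOLLOW(A) ⊇ FOLLOW(E) = {a, g}. Thus FOLLOW(A) = {$, a, g}.

{$, a, g}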